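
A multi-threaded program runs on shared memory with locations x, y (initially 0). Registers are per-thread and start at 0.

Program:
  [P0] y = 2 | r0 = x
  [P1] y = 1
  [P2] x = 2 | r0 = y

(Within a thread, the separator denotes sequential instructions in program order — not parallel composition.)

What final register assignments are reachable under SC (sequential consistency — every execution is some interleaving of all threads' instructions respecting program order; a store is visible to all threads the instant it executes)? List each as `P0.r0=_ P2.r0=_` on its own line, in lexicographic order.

outcome vector order: (P0.r0,P2.r0)
|SC outcomes| = 5

P0.r0=0 P2.r0=1
P0.r0=0 P2.r0=2
P0.r0=2 P2.r0=0
P0.r0=2 P2.r0=1
P0.r0=2 P2.r0=2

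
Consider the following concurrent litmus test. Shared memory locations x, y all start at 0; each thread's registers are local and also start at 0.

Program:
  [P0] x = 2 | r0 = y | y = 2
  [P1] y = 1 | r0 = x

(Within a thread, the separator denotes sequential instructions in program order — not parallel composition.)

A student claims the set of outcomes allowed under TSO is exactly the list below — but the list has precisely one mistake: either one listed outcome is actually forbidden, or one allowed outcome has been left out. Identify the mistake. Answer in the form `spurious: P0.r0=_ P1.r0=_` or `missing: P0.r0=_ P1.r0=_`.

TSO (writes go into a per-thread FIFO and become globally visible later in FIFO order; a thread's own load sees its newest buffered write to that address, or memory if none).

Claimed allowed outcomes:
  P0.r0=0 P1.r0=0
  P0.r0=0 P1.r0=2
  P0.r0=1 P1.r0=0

missing: P0.r0=1 P1.r0=2

outcome vector order: (P0.r0,P1.r0)
TSO: 4 outcomes — {0/0; 0/2; 1/0; 1/2}
TSO∖claimed = {1/2}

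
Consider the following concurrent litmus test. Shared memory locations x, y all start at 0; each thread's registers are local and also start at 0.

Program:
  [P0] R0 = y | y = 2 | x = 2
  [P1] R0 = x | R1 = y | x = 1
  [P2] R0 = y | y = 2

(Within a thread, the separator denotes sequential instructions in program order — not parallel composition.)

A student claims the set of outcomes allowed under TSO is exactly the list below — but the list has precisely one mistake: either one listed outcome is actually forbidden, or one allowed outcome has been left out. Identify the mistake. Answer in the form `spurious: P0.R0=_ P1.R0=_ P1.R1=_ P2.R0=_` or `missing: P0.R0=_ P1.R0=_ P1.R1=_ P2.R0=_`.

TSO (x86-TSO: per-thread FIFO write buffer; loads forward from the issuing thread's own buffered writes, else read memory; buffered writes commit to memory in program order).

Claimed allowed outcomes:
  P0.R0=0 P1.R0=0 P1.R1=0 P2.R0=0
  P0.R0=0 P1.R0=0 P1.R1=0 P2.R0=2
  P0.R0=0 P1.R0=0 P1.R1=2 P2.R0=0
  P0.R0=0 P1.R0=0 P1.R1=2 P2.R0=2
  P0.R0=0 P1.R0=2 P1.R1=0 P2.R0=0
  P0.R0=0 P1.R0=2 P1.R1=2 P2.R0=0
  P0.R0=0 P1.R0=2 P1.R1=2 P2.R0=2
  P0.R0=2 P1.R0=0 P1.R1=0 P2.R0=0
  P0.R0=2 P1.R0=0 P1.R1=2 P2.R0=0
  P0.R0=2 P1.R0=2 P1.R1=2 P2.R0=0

spurious: P0.R0=0 P1.R0=2 P1.R1=0 P2.R0=0

outcome vector order: (P0.R0,P1.R0,P1.R1,P2.R0)
TSO: 9 outcomes — {<0 0 0 0>, <0 0 0 2>, <0 0 2 0>, <0 0 2 2>, <0 2 2 0>, <0 2 2 2>, <2 0 0 0>, <2 0 2 0>, <2 2 2 0>}
claimed∖TSO = {<0 2 0 0>}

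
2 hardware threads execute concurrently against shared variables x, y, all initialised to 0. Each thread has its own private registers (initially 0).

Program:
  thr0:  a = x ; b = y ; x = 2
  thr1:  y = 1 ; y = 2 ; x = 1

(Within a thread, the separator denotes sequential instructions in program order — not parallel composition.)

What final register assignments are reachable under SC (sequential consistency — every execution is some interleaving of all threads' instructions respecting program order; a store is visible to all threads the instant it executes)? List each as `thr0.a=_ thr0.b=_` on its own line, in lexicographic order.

outcome vector order: (thr0.a,thr0.b)
|SC outcomes| = 4

thr0.a=0 thr0.b=0
thr0.a=0 thr0.b=1
thr0.a=0 thr0.b=2
thr0.a=1 thr0.b=2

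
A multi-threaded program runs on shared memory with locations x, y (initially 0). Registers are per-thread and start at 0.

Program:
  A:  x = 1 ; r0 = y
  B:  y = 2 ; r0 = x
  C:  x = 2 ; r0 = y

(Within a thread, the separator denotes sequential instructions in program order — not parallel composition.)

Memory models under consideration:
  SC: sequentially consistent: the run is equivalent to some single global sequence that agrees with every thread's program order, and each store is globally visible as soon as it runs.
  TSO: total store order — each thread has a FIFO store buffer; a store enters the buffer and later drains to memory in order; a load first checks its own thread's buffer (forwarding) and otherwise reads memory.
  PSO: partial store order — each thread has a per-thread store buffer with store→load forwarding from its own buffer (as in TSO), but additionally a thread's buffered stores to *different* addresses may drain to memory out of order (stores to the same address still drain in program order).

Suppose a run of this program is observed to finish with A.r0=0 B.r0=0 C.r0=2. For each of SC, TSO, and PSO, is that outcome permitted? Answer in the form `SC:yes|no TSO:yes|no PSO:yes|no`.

outcome vector order: (A.r0,B.r0,C.r0)
[SC] allowed = {(0,1,0); (0,1,2); (0,2,0); (0,2,2); (2,0,2); (2,1,0); (2,1,2); (2,2,0); (2,2,2)}
[TSO] allowed = {(0,0,0); (0,0,2); (0,1,0); (0,1,2); (0,2,0); (0,2,2); (2,0,0); (2,0,2); (2,1,0); (2,1,2); (2,2,0); (2,2,2)}
[PSO] allowed = {(0,0,0); (0,0,2); (0,1,0); (0,1,2); (0,2,0); (0,2,2); (2,0,0); (2,0,2); (2,1,0); (2,1,2); (2,2,0); (2,2,2)}
target (0,0,2) ∈ {TSO,PSO}

SC:no TSO:yes PSO:yes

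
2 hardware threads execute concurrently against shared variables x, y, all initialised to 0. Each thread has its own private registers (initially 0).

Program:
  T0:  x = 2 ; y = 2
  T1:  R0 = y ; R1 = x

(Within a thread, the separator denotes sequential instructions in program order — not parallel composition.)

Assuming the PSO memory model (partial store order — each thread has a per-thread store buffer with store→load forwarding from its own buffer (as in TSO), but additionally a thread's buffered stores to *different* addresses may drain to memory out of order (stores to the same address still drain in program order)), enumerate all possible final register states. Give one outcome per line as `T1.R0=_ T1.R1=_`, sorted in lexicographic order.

outcome vector order: (T1.R0,T1.R1)
|PSO outcomes| = 4

T1.R0=0 T1.R1=0
T1.R0=0 T1.R1=2
T1.R0=2 T1.R1=0
T1.R0=2 T1.R1=2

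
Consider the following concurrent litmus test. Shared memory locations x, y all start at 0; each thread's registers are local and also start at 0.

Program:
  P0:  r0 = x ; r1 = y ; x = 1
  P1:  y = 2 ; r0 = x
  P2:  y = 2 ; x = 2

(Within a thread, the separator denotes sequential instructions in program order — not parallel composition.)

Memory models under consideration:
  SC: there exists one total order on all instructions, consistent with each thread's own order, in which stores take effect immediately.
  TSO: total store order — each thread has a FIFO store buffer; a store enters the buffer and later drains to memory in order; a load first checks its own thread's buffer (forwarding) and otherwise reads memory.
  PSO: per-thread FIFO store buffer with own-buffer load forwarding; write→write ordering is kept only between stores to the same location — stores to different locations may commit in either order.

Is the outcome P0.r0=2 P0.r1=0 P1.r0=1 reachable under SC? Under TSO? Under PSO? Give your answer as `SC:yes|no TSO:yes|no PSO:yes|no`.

SC:no TSO:no PSO:yes

outcome vector order: (P0.r0,P0.r1,P1.r0)
under SC → 000; 001; 002; 020; 021; 022; 220; 221; 222
under TSO → 000; 001; 002; 020; 021; 022; 220; 221; 222
under PSO → 000; 001; 002; 020; 021; 022; 200; 201; 202; 220; 221; 222
target 201 ∈ {PSO}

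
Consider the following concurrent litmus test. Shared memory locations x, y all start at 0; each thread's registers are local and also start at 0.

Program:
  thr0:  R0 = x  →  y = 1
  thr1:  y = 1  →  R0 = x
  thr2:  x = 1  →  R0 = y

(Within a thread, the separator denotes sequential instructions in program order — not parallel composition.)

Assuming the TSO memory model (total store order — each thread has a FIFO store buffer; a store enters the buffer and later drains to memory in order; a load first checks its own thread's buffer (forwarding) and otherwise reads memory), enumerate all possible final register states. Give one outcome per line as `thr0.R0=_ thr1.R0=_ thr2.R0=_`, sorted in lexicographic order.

outcome vector order: (thr0.R0,thr1.R0,thr2.R0)
|TSO outcomes| = 8

thr0.R0=0 thr1.R0=0 thr2.R0=0
thr0.R0=0 thr1.R0=0 thr2.R0=1
thr0.R0=0 thr1.R0=1 thr2.R0=0
thr0.R0=0 thr1.R0=1 thr2.R0=1
thr0.R0=1 thr1.R0=0 thr2.R0=0
thr0.R0=1 thr1.R0=0 thr2.R0=1
thr0.R0=1 thr1.R0=1 thr2.R0=0
thr0.R0=1 thr1.R0=1 thr2.R0=1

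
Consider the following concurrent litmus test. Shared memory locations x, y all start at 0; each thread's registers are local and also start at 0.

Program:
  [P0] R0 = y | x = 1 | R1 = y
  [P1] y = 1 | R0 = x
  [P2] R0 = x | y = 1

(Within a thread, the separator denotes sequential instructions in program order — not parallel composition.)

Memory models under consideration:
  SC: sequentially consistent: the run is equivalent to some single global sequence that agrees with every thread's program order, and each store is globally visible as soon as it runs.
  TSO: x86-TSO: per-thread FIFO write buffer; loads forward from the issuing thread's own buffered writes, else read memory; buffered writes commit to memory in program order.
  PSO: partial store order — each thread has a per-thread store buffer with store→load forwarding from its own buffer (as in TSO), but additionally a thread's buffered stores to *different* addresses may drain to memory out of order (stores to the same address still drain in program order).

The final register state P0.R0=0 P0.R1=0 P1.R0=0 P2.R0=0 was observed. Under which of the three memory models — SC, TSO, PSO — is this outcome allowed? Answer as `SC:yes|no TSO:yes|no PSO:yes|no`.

outcome vector order: (P0.R0,P0.R1,P1.R0,P2.R0)
[SC] allowed = {0/0/1/0 0/0/1/1 0/1/0/0 0/1/0/1 0/1/1/0 0/1/1/1 1/1/0/0 1/1/0/1 1/1/1/0 1/1/1/1}
[TSO] allowed = {0/0/0/0 0/0/0/1 0/0/1/0 0/0/1/1 0/1/0/0 0/1/0/1 0/1/1/0 0/1/1/1 1/1/0/0 1/1/0/1 1/1/1/0 1/1/1/1}
[PSO] allowed = {0/0/0/0 0/0/0/1 0/0/1/0 0/0/1/1 0/1/0/0 0/1/0/1 0/1/1/0 0/1/1/1 1/1/0/0 1/1/0/1 1/1/1/0 1/1/1/1}
target 0/0/0/0 ∈ {TSO,PSO}

SC:no TSO:yes PSO:yes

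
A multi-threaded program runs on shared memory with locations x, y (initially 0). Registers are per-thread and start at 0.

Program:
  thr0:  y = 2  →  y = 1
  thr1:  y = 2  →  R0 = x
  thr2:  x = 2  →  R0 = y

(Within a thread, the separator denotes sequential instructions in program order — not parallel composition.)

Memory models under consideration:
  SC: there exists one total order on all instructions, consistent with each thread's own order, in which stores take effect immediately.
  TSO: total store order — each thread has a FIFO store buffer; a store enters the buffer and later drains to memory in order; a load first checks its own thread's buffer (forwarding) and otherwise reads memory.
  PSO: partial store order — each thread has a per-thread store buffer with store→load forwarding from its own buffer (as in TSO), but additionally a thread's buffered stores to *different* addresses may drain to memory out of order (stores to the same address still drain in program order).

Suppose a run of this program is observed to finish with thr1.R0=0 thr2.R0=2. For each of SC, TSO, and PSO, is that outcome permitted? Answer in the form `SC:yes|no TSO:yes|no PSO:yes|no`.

SC:yes TSO:yes PSO:yes

outcome vector order: (thr1.R0,thr2.R0)
under SC → 01 02 20 21 22
under TSO → 00 01 02 20 21 22
under PSO → 00 01 02 20 21 22
target 02 ∈ {SC,TSO,PSO}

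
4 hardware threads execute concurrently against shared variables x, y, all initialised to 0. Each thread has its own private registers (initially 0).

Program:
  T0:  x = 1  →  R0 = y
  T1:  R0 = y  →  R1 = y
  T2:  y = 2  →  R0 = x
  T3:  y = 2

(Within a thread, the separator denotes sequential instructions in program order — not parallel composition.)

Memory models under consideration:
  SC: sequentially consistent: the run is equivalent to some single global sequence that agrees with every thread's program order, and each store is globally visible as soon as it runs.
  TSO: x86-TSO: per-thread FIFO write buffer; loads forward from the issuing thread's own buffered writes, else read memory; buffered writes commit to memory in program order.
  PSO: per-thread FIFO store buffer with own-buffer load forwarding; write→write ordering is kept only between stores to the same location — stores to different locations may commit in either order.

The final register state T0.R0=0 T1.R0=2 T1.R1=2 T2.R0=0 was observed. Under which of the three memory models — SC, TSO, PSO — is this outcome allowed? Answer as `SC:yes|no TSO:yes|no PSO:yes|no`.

outcome vector order: (T0.R0,T1.R0,T1.R1,T2.R0)
[SC] allowed = {0001, 0021, 0221, 2000, 2001, 2020, 2021, 2220, 2221}
[TSO] allowed = {0000, 0001, 0020, 0021, 0220, 0221, 2000, 2001, 2020, 2021, 2220, 2221}
[PSO] allowed = {0000, 0001, 0020, 0021, 0220, 0221, 2000, 2001, 2020, 2021, 2220, 2221}
target 0220 ∈ {TSO,PSO}

SC:no TSO:yes PSO:yes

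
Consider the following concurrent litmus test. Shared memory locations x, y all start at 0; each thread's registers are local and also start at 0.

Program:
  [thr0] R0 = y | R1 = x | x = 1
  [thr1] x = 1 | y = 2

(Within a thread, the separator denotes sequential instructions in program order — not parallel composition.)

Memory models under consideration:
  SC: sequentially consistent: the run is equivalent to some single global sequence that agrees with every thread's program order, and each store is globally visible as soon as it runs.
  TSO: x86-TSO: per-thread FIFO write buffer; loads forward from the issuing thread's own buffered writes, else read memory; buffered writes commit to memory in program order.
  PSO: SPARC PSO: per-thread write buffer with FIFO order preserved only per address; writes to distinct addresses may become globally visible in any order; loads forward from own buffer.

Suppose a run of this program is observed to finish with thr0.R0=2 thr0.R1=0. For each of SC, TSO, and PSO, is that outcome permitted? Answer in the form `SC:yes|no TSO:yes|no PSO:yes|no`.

outcome vector order: (thr0.R0,thr0.R1)
[SC] allowed = {<0 0>, <0 1>, <2 1>}
[TSO] allowed = {<0 0>, <0 1>, <2 1>}
[PSO] allowed = {<0 0>, <0 1>, <2 0>, <2 1>}
target <2 0> ∈ {PSO}

SC:no TSO:no PSO:yes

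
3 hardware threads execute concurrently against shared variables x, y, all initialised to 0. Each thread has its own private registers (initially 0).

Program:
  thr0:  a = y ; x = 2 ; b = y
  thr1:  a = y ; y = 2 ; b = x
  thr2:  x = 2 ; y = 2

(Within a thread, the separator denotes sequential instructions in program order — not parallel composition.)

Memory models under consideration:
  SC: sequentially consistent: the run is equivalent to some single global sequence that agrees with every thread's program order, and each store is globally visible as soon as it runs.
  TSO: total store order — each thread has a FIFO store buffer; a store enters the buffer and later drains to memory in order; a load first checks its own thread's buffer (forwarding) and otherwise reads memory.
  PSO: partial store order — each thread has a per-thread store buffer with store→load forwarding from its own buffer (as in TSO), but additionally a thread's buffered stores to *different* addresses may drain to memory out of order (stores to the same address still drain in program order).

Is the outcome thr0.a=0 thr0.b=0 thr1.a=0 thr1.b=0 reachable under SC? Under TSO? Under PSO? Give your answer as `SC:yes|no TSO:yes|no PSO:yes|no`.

outcome vector order: (thr0.a,thr0.b,thr1.a,thr1.b)
SC (8): 0/0/0/2 0/0/2/2 0/2/0/0 0/2/0/2 0/2/2/2 2/2/0/0 2/2/0/2 2/2/2/2
TSO (9): 0/0/0/0 0/0/0/2 0/0/2/2 0/2/0/0 0/2/0/2 0/2/2/2 2/2/0/0 2/2/0/2 2/2/2/2
PSO (12): 0/0/0/0 0/0/0/2 0/0/2/0 0/0/2/2 0/2/0/0 0/2/0/2 0/2/2/0 0/2/2/2 2/2/0/0 2/2/0/2 2/2/2/0 2/2/2/2
target 0/0/0/0 ∈ {TSO,PSO}

SC:no TSO:yes PSO:yes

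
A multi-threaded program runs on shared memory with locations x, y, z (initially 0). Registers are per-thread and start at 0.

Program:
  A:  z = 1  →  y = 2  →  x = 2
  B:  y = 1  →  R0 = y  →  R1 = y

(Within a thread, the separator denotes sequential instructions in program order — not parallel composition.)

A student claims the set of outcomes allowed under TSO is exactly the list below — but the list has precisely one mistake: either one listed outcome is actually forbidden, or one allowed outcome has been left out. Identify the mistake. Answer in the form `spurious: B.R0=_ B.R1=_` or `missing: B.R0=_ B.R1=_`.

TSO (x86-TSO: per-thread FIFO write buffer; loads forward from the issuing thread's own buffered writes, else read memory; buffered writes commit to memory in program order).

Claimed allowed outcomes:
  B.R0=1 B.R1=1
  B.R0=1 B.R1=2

outcome vector order: (B.R0,B.R1)
TSO: 3 outcomes — {1/1 1/2 2/2}
TSO∖claimed = {2/2}

missing: B.R0=2 B.R1=2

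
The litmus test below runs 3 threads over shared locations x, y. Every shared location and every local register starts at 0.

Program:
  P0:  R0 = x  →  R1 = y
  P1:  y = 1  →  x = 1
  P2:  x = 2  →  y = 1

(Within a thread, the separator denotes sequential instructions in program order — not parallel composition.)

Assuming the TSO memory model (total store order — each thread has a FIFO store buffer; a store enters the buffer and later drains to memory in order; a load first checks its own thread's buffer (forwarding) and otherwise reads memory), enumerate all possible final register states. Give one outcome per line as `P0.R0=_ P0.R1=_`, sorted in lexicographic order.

outcome vector order: (P0.R0,P0.R1)
|TSO outcomes| = 5

P0.R0=0 P0.R1=0
P0.R0=0 P0.R1=1
P0.R0=1 P0.R1=1
P0.R0=2 P0.R1=0
P0.R0=2 P0.R1=1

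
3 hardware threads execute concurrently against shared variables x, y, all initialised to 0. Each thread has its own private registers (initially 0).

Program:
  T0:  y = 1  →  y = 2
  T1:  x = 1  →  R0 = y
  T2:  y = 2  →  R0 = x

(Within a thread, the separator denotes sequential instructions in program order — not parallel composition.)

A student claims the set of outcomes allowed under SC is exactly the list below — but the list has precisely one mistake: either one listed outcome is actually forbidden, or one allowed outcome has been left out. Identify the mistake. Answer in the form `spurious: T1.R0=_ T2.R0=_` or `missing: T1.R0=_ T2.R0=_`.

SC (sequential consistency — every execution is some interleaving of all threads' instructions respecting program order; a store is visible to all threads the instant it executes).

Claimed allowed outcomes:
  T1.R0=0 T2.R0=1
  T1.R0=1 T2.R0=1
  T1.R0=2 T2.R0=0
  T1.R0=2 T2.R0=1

missing: T1.R0=1 T2.R0=0

outcome vector order: (T1.R0,T2.R0)
SC (5): 01; 10; 11; 20; 21
SC∖claimed = {10}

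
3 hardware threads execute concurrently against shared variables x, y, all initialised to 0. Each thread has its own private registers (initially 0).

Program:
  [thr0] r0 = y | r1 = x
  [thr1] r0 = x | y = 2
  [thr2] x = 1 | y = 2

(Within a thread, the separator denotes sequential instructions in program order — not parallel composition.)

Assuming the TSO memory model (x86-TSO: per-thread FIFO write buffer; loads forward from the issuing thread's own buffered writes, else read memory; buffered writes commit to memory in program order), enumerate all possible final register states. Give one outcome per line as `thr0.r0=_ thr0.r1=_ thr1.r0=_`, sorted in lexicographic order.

outcome vector order: (thr0.r0,thr0.r1,thr1.r0)
|TSO outcomes| = 7

thr0.r0=0 thr0.r1=0 thr1.r0=0
thr0.r0=0 thr0.r1=0 thr1.r0=1
thr0.r0=0 thr0.r1=1 thr1.r0=0
thr0.r0=0 thr0.r1=1 thr1.r0=1
thr0.r0=2 thr0.r1=0 thr1.r0=0
thr0.r0=2 thr0.r1=1 thr1.r0=0
thr0.r0=2 thr0.r1=1 thr1.r0=1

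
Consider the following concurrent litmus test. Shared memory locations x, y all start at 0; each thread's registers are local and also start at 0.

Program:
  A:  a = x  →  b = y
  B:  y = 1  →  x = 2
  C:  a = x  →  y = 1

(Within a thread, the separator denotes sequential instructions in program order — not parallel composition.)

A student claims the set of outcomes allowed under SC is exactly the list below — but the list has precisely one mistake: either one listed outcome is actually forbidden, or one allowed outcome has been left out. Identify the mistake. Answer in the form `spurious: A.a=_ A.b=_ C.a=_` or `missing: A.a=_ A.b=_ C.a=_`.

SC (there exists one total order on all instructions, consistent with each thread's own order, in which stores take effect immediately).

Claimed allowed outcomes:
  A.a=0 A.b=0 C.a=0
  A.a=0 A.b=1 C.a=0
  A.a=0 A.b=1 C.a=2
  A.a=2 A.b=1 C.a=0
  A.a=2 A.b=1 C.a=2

outcome vector order: (A.a,A.b,C.a)
SC (6): 000; 002; 010; 012; 210; 212
SC∖claimed = {002}

missing: A.a=0 A.b=0 C.a=2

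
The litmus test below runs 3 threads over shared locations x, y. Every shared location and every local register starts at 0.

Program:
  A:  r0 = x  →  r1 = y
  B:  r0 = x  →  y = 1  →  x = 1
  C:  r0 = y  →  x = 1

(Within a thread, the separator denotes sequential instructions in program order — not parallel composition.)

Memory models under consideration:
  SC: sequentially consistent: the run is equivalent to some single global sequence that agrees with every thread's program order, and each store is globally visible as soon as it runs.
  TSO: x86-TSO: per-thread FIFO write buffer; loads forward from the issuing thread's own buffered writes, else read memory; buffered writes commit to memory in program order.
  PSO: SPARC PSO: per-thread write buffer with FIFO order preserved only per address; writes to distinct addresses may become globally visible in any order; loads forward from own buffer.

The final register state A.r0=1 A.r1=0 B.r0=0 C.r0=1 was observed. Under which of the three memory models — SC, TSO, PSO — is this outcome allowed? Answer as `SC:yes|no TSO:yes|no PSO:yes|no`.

outcome vector order: (A.r0,A.r1,B.r0,C.r0)
SC (11): 0000, 0001, 0010, 0100, 0101, 0110, 1000, 1010, 1100, 1101, 1110
TSO (11): 0000, 0001, 0010, 0100, 0101, 0110, 1000, 1010, 1100, 1101, 1110
PSO (12): 0000, 0001, 0010, 0100, 0101, 0110, 1000, 1001, 1010, 1100, 1101, 1110
target 1001 ∈ {PSO}

SC:no TSO:no PSO:yes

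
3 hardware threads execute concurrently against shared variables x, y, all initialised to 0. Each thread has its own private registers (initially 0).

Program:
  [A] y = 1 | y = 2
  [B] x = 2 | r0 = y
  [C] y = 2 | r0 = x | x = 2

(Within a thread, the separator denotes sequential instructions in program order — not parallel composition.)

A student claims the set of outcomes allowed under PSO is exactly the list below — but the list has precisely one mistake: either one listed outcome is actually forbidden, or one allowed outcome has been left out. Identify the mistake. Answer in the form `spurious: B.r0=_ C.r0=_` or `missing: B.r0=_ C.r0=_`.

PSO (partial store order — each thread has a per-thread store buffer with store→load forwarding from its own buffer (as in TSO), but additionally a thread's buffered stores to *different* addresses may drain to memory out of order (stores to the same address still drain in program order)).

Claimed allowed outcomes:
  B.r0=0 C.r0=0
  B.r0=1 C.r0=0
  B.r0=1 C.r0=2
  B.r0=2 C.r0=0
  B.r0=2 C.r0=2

outcome vector order: (B.r0,C.r0)
under PSO → 0/0; 0/2; 1/0; 1/2; 2/0; 2/2
PSO∖claimed = {0/2}

missing: B.r0=0 C.r0=2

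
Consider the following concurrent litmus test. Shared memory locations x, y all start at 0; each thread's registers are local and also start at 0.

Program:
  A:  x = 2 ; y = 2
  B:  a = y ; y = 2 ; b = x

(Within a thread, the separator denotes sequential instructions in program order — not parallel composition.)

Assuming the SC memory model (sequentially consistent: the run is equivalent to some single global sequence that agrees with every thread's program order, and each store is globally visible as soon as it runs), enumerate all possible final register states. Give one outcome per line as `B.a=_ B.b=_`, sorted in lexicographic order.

B.a=0 B.b=0
B.a=0 B.b=2
B.a=2 B.b=2

outcome vector order: (B.a,B.b)
|SC outcomes| = 3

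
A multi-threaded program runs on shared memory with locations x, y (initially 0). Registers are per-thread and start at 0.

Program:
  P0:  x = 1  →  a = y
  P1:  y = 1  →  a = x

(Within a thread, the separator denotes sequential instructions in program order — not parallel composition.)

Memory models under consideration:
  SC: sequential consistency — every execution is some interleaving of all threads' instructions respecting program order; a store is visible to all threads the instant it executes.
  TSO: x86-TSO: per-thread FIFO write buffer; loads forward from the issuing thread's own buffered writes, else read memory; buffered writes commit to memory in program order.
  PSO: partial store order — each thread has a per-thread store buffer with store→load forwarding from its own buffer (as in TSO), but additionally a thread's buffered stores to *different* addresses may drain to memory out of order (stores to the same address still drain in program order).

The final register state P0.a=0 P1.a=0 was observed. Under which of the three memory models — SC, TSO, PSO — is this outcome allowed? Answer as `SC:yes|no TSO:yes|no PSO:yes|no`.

SC:no TSO:yes PSO:yes

outcome vector order: (P0.a,P1.a)
under SC → 01; 10; 11
under TSO → 00; 01; 10; 11
under PSO → 00; 01; 10; 11
target 00 ∈ {TSO,PSO}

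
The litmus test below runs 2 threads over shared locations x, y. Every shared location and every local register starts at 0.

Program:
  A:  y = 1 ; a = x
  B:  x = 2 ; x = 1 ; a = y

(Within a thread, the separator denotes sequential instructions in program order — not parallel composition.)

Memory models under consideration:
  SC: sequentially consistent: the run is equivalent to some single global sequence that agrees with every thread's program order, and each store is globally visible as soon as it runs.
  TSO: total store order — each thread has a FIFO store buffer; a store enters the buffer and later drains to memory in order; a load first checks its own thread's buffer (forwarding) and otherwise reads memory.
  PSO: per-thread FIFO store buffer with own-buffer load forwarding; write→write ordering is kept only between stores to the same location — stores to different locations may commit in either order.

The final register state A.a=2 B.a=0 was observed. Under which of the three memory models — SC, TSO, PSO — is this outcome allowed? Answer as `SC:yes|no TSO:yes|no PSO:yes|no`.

SC:no TSO:yes PSO:yes

outcome vector order: (A.a,B.a)
under SC → (0,1), (1,0), (1,1), (2,1)
under TSO → (0,0), (0,1), (1,0), (1,1), (2,0), (2,1)
under PSO → (0,0), (0,1), (1,0), (1,1), (2,0), (2,1)
target (2,0) ∈ {TSO,PSO}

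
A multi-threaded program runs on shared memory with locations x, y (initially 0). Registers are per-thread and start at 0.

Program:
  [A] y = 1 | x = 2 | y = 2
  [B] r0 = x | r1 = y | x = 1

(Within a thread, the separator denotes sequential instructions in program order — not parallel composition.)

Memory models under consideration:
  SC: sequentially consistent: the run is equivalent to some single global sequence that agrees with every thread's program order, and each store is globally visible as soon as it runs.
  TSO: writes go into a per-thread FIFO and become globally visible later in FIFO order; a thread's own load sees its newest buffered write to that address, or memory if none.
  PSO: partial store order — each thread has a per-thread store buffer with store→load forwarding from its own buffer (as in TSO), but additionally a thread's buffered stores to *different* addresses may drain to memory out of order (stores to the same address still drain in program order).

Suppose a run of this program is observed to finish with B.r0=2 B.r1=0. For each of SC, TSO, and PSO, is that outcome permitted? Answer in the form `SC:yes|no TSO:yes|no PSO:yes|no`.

SC:no TSO:no PSO:yes

outcome vector order: (B.r0,B.r1)
SC: 5 outcomes — {00 01 02 21 22}
TSO: 5 outcomes — {00 01 02 21 22}
PSO: 6 outcomes — {00 01 02 20 21 22}
target 20 ∈ {PSO}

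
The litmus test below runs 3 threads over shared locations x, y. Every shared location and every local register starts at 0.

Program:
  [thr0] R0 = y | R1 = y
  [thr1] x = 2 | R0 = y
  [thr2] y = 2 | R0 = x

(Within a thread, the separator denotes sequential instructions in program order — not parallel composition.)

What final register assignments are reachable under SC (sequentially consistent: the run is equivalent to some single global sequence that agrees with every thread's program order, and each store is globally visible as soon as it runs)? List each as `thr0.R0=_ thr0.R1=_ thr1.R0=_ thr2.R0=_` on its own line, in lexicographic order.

outcome vector order: (thr0.R0,thr0.R1,thr1.R0,thr2.R0)
|SC outcomes| = 9

thr0.R0=0 thr0.R1=0 thr1.R0=0 thr2.R0=2
thr0.R0=0 thr0.R1=0 thr1.R0=2 thr2.R0=0
thr0.R0=0 thr0.R1=0 thr1.R0=2 thr2.R0=2
thr0.R0=0 thr0.R1=2 thr1.R0=0 thr2.R0=2
thr0.R0=0 thr0.R1=2 thr1.R0=2 thr2.R0=0
thr0.R0=0 thr0.R1=2 thr1.R0=2 thr2.R0=2
thr0.R0=2 thr0.R1=2 thr1.R0=0 thr2.R0=2
thr0.R0=2 thr0.R1=2 thr1.R0=2 thr2.R0=0
thr0.R0=2 thr0.R1=2 thr1.R0=2 thr2.R0=2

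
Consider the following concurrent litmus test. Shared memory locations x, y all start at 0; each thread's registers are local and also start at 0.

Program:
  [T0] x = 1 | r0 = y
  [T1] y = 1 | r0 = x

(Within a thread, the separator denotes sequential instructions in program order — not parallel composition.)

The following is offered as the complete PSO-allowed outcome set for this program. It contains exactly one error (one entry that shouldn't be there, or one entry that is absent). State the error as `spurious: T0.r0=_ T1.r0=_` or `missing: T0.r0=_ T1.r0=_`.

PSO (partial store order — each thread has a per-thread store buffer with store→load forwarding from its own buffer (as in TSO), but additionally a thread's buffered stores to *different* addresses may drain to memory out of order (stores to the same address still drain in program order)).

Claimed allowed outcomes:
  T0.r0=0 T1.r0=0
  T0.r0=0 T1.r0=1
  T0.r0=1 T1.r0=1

outcome vector order: (T0.r0,T1.r0)
under PSO → 0/0 0/1 1/0 1/1
PSO∖claimed = {1/0}

missing: T0.r0=1 T1.r0=0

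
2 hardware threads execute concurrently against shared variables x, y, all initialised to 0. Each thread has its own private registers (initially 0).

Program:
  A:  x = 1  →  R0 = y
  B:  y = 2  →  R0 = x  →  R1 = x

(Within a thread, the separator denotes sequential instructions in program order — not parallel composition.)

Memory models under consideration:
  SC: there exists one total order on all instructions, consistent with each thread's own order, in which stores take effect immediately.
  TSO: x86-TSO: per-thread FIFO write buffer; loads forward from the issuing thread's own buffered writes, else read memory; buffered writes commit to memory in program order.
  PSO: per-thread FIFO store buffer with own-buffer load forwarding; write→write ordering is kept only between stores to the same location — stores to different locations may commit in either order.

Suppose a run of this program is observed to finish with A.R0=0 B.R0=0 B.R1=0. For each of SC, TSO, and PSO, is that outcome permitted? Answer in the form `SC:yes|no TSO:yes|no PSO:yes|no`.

SC:no TSO:yes PSO:yes

outcome vector order: (A.R0,B.R0,B.R1)
under SC → 0/1/1; 2/0/0; 2/0/1; 2/1/1
under TSO → 0/0/0; 0/0/1; 0/1/1; 2/0/0; 2/0/1; 2/1/1
under PSO → 0/0/0; 0/0/1; 0/1/1; 2/0/0; 2/0/1; 2/1/1
target 0/0/0 ∈ {TSO,PSO}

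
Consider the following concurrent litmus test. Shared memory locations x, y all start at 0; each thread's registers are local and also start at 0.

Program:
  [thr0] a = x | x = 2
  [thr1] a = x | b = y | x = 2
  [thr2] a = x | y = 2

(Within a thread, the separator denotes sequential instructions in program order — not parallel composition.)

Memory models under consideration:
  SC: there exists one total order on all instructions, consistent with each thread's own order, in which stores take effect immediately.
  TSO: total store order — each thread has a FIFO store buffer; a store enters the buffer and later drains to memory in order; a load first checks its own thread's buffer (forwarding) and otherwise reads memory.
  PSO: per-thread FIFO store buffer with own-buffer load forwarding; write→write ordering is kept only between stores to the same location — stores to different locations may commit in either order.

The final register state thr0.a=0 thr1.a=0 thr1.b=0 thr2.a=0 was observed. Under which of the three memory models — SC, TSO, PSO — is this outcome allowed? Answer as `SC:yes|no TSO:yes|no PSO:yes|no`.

outcome vector order: (thr0.a,thr1.a,thr1.b,thr2.a)
[SC] allowed = {0000 0002 0020 0022 0200 0202 0220 0222 2000 2002 2020}
[TSO] allowed = {0000 0002 0020 0022 0200 0202 0220 0222 2000 2002 2020}
[PSO] allowed = {0000 0002 0020 0022 0200 0202 0220 0222 2000 2002 2020}
target 0000 ∈ {SC,TSO,PSO}

SC:yes TSO:yes PSO:yes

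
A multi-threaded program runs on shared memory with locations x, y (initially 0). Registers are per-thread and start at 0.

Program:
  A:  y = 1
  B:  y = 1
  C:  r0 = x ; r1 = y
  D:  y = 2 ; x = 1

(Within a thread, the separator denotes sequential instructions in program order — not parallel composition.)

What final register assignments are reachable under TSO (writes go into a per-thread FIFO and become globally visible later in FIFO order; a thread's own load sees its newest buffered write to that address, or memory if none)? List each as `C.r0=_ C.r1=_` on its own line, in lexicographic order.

outcome vector order: (C.r0,C.r1)
|TSO outcomes| = 5

C.r0=0 C.r1=0
C.r0=0 C.r1=1
C.r0=0 C.r1=2
C.r0=1 C.r1=1
C.r0=1 C.r1=2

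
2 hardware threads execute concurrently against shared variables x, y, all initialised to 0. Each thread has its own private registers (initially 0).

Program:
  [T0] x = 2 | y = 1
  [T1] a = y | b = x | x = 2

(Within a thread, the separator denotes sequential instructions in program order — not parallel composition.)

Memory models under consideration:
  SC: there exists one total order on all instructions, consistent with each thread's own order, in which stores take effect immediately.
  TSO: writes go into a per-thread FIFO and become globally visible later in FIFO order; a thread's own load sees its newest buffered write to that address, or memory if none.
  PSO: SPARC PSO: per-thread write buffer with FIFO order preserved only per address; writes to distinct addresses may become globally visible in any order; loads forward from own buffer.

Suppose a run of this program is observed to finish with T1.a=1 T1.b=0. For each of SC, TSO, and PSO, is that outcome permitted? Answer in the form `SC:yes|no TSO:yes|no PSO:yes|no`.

outcome vector order: (T1.a,T1.b)
under SC → 0/0 0/2 1/2
under TSO → 0/0 0/2 1/2
under PSO → 0/0 0/2 1/0 1/2
target 1/0 ∈ {PSO}

SC:no TSO:no PSO:yes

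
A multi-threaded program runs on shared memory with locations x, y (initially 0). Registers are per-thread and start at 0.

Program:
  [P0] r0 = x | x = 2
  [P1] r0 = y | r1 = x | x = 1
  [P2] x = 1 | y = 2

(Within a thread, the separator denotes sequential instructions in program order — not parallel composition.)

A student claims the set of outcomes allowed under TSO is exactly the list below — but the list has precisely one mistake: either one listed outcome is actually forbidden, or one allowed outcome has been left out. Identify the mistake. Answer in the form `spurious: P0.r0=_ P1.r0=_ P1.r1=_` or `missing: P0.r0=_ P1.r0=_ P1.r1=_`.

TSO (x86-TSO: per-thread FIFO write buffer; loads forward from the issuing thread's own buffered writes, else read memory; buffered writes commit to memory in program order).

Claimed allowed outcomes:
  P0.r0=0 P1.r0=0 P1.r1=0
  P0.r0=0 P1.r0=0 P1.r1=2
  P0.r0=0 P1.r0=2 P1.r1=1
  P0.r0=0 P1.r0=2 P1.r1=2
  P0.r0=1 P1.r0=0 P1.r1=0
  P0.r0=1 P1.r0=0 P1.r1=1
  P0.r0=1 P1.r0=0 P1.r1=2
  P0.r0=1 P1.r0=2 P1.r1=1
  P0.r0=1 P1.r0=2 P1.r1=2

missing: P0.r0=0 P1.r0=0 P1.r1=1

outcome vector order: (P0.r0,P1.r0,P1.r1)
under TSO → <0 0 0>; <0 0 1>; <0 0 2>; <0 2 1>; <0 2 2>; <1 0 0>; <1 0 1>; <1 0 2>; <1 2 1>; <1 2 2>
TSO∖claimed = {<0 0 1>}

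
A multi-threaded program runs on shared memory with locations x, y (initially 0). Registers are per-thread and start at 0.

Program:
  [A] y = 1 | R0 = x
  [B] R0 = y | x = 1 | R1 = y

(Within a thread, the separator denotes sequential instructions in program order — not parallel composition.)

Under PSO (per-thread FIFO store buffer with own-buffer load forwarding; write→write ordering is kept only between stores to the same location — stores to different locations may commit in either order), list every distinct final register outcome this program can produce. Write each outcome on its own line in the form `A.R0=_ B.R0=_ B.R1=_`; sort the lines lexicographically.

outcome vector order: (A.R0,B.R0,B.R1)
|PSO outcomes| = 6

A.R0=0 B.R0=0 B.R1=0
A.R0=0 B.R0=0 B.R1=1
A.R0=0 B.R0=1 B.R1=1
A.R0=1 B.R0=0 B.R1=0
A.R0=1 B.R0=0 B.R1=1
A.R0=1 B.R0=1 B.R1=1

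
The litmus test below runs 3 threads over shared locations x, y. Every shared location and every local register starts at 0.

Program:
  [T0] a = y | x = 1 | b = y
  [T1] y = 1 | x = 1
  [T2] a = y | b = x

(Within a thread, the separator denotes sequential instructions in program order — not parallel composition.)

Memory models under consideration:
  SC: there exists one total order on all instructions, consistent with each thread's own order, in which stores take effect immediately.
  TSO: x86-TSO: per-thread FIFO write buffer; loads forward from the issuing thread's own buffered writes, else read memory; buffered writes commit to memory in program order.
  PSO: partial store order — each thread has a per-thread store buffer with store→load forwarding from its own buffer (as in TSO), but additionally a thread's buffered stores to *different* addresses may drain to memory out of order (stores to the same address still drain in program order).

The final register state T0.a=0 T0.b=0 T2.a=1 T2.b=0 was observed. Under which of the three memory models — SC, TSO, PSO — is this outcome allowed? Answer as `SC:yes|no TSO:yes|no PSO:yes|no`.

SC:no TSO:yes PSO:yes

outcome vector order: (T0.a,T0.b,T2.a,T2.b)
SC (11): <0 0 0 0>; <0 0 0 1>; <0 0 1 1>; <0 1 0 0>; <0 1 0 1>; <0 1 1 0>; <0 1 1 1>; <1 1 0 0>; <1 1 0 1>; <1 1 1 0>; <1 1 1 1>
TSO (12): <0 0 0 0>; <0 0 0 1>; <0 0 1 0>; <0 0 1 1>; <0 1 0 0>; <0 1 0 1>; <0 1 1 0>; <0 1 1 1>; <1 1 0 0>; <1 1 0 1>; <1 1 1 0>; <1 1 1 1>
PSO (12): <0 0 0 0>; <0 0 0 1>; <0 0 1 0>; <0 0 1 1>; <0 1 0 0>; <0 1 0 1>; <0 1 1 0>; <0 1 1 1>; <1 1 0 0>; <1 1 0 1>; <1 1 1 0>; <1 1 1 1>
target <0 0 1 0> ∈ {TSO,PSO}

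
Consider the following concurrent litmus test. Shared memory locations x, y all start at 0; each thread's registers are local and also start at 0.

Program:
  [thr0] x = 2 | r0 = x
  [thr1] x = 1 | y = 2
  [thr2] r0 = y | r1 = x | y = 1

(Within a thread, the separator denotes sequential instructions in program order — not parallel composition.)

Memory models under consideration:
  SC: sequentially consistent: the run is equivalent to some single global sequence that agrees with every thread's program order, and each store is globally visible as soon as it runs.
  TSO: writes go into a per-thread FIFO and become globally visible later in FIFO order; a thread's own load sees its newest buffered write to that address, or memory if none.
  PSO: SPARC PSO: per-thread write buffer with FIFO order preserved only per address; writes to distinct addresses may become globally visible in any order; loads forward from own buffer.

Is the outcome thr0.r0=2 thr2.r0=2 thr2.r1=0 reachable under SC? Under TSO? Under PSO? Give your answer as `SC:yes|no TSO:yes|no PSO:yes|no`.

outcome vector order: (thr0.r0,thr2.r0,thr2.r1)
SC (9): 1/0/0, 1/0/1, 1/0/2, 1/2/1, 2/0/0, 2/0/1, 2/0/2, 2/2/1, 2/2/2
TSO (9): 1/0/0, 1/0/1, 1/0/2, 1/2/1, 2/0/0, 2/0/1, 2/0/2, 2/2/1, 2/2/2
PSO (12): 1/0/0, 1/0/1, 1/0/2, 1/2/0, 1/2/1, 1/2/2, 2/0/0, 2/0/1, 2/0/2, 2/2/0, 2/2/1, 2/2/2
target 2/2/0 ∈ {PSO}

SC:no TSO:no PSO:yes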